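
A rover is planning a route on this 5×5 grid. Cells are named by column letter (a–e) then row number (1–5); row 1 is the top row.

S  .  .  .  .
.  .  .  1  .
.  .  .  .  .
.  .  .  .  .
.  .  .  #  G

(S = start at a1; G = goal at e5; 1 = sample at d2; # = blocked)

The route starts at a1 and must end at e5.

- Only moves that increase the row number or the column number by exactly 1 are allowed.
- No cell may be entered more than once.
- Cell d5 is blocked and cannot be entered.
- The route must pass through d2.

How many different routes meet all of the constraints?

A right/down-only route from a1 to e5 makes exactly 4 down-moves and 4 right-moves in some order.
With no other constraints that would be C(8,4) = 70 routes.
Split at d2 and multiply the segment counts (each segment already excludes blocked cells): a1→d2: 4; d2→e5: 3; product = 12.
That gives 12 routes.

12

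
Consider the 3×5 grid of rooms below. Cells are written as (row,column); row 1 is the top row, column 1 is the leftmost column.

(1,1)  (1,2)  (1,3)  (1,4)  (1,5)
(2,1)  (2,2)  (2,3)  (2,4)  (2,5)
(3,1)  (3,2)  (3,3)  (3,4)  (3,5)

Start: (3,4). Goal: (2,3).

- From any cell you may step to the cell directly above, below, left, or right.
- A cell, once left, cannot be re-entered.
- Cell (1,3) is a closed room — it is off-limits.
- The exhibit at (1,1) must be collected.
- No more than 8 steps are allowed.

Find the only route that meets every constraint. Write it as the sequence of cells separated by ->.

(3,4) -> (3,3) -> (3,2) -> (3,1) -> (2,1) -> (1,1) -> (1,2) -> (2,2) -> (2,3)

The 8-move cap with required stops at (1,1) leaves no slack for detours.
Route from (3,4): 3× left (reaching (3,1)), 2× up (reaching (1,1)), right to (1,2), down to (2,2), right to (2,3) — 8 moves in all.
Check: all required cells visited; 8 ≤ 8 moves.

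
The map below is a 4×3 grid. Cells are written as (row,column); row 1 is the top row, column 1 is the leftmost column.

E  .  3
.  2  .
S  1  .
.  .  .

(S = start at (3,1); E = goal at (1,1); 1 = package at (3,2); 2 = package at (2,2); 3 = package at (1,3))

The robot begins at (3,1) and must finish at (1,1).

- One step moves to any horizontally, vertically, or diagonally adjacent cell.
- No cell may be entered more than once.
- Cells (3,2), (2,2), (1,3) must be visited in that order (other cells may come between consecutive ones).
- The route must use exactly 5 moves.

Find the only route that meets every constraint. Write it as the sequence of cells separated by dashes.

The waypoints must appear in the order (3,2), (2,2), (1,3), with no cell reused.
Route from (3,1): right 1 to (3,2), up 1 to (2,2), up-right 1 to (1,3), left 2 to (1,1) — 5 moves in all.
Check: order respected (1 at step 1, 2 at step 2, 3 at step 3); 5 moves as required.

(3,1) - (3,2) - (2,2) - (1,3) - (1,2) - (1,1)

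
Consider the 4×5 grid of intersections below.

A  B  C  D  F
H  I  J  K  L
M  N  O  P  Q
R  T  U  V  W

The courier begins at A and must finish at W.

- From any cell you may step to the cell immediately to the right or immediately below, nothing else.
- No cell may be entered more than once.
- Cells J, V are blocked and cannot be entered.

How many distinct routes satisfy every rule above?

A right/down-only route from A to W makes exactly 3 down-moves and 4 right-moves in some order.
With no other constraints that would be C(7,3) = 35 routes.
Subtract routes through each blocked cell (inclusion–exclusion for overlaps): − through J: 18 − through V: 20 + through J&V: 9 → 6.
That gives 6 routes.

6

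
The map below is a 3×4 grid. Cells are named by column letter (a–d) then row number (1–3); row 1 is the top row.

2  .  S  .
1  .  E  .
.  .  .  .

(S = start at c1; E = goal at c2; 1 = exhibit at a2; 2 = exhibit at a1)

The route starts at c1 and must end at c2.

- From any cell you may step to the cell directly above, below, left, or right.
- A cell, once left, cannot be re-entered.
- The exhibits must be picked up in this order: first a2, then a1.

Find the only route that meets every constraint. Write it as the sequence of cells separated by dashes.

The waypoints must appear in the order a2, a1, with no cell reused.
Route from c1: right 1 to d1, down 2 to d3, left 3 to a3, up 2 to a1, right 1 to b1, down 1 to b2, right 1 to c2 — 11 moves in all.
Check: order respected (1 at step 7, 2 at step 8).

c1 - d1 - d2 - d3 - c3 - b3 - a3 - a2 - a1 - b1 - b2 - c2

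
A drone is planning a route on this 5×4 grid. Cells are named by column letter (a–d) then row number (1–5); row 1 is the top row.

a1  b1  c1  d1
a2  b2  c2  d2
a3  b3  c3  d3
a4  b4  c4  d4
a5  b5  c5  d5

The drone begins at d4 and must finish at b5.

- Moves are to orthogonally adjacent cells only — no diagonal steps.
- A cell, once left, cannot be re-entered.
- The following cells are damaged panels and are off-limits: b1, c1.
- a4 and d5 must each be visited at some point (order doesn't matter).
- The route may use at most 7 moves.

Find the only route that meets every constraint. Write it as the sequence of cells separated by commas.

Any route must reach a4 and d5 and still end at b5 within 7 moves, so the order of the required stops is forced.
Route from d4: down 1 to d5, left 1 to c5, up 1 to c4, left 2 to a4, down 1 to a5, right 1 to b5 — 7 moves in all.
Check: all required cells visited; 7 ≤ 7 moves.

d4, d5, c5, c4, b4, a4, a5, b5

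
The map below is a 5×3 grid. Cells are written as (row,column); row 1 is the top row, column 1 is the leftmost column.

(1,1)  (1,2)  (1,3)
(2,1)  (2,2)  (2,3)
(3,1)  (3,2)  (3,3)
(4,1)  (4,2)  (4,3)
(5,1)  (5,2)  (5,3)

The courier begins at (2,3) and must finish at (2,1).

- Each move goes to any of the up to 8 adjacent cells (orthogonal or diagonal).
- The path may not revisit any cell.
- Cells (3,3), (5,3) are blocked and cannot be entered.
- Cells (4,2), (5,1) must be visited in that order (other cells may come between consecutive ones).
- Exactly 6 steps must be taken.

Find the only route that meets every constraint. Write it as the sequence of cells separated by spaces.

The waypoints must appear in the order (4,2), (5,1), with no cell reused.
Route from (2,3): down-left 1 to (3,2), down 1 to (4,2), down-left 1 to (5,1), up 3 to (2,1) — 6 moves in all.
Check: order respected ((4,2) at step 2, (5,1) at step 3); 6 moves as required.

(2,3) (3,2) (4,2) (5,1) (4,1) (3,1) (2,1)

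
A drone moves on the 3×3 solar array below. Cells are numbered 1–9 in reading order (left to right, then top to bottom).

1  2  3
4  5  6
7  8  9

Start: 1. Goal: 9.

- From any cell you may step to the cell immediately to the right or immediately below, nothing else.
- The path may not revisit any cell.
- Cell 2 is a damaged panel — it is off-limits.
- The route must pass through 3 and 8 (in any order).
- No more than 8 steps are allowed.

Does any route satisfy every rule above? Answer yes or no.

no

8 is below but to the left of 3: going 3 → 8 would need a leftward move and 8 → 3 an upward move, so no right/down-only route can visit both required cells.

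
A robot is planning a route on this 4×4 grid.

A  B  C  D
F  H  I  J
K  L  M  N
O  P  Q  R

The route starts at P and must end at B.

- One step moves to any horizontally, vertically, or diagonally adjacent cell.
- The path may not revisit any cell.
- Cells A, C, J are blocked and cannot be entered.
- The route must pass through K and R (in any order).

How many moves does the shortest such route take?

Any route passes through K and R in some order between P and B. Summing Chebyshev distances along each leg and taking the cheapest ordering (P → R → K → B) gives a lower bound of 2 + 3 + 2 = 7 moves.
A route of 7 moves achieves this: P → K → H → M → R → N → I → B.
Since 7 matches the lower bound, it is optimal.

7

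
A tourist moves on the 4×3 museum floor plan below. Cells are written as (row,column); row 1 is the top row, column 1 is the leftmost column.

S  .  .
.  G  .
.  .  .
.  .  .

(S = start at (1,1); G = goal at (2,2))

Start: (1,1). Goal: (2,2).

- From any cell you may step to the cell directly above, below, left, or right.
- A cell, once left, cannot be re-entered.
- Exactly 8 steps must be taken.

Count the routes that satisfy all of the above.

7

Need simple routes of exactly 8 moves from (1,1) to (2,2) (Manhattan distance 2, so 3 moves are spent on a detour and 3 undoing it).
Enumerating: (1,1) (2,1) (3,1) (4,1) (4,2) (3,2) (3,3) (2,3) (2,2) | (1,1) (2,1) (3,1) (4,1) (4,2) (4,3) (3,3) (2,3) (2,2) | (1,1) (2,1) (3,1) (4,1) (4,2) (4,3) (3,3) (3,2) (2,2) | (1,1) (2,1) (3,1) (3,2) (4,2) (4,3) (3,3) (2,3) (2,2) | (1,1) (2,1) (3,1) (3,2) (3,3) (2,3) (1,3) (1,2) (2,2) | (1,1) (1,2) (1,3) (2,3) (3,3) (4,3) (4,2) (3,2) (2,2) | (1,1) (1,2) (1,3) (2,3) (3,3) (3,2) (3,1) (2,1) (2,2).
That gives 7 routes.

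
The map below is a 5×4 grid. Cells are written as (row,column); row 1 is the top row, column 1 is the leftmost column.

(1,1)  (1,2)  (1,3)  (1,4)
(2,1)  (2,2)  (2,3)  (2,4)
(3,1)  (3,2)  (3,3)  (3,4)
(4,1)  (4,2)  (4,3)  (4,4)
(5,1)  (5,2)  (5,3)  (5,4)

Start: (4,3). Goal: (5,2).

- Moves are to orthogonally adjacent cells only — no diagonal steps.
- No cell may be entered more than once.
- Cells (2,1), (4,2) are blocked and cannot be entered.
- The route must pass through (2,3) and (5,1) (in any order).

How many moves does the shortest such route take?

Any route passes through (2,3) and (5,1) in some order between (4,3) and (5,2). Summing Manhattan distances along each leg and taking the cheapest ordering ((4,3) → (2,3) → (5,1) → (5,2)) gives a lower bound of 2 + 5 + 1 = 8 moves.
A route of 8 moves achieves this: (4,3) → (3,3) → (2,3) → (2,2) → (3,2) → (3,1) → (4,1) → (5,1) → (5,2).
Since 8 matches the lower bound, it is optimal.

8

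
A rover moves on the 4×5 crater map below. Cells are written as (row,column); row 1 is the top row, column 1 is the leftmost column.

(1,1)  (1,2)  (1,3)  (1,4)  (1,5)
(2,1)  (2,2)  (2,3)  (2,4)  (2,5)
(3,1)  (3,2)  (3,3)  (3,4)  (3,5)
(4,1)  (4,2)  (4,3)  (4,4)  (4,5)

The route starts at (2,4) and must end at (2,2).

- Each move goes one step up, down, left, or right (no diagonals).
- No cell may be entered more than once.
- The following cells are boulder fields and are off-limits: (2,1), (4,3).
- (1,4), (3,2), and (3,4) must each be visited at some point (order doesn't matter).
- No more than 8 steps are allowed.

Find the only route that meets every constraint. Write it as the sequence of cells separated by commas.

(2,4), (1,4), (1,5), (2,5), (3,5), (3,4), (3,3), (3,2), (2,2)

The 8-move cap with required stops at (1,4), (3,2), (3,4) leaves no slack for detours.
Route from (2,4): up to (1,4), right to (1,5), 2× down (reaching (3,5)), 3× left (reaching (3,2)), up to (2,2) — 8 moves in all.
Check: all required cells visited; 8 ≤ 8 moves.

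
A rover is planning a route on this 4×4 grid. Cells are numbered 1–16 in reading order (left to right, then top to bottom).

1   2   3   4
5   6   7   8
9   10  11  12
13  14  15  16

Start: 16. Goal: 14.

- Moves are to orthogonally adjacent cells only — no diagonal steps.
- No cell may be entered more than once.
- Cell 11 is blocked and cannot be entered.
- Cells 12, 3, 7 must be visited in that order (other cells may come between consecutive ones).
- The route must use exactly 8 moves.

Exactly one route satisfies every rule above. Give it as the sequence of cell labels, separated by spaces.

16 12 8 4 3 7 6 10 14

The waypoints must appear in the order 12, 3, 7, with no cell reused.
Route from 16: up 3 to 4, left 1 to 3, down 1 to 7, left 1 to 6, down 2 to 14 — 8 moves in all.
Check: order respected (12 at step 1, 3 at step 4, 7 at step 5); 8 moves as required.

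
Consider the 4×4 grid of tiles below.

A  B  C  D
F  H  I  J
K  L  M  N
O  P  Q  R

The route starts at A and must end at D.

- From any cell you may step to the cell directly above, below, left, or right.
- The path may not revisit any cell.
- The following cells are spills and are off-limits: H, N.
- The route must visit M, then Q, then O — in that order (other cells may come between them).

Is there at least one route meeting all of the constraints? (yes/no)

Ignoring the required order, 2 revisit-free routes from A to D pass through all of M, Q, and O; the waypoint orders that occur are O → Q → M (2) — never M → Q → O.

no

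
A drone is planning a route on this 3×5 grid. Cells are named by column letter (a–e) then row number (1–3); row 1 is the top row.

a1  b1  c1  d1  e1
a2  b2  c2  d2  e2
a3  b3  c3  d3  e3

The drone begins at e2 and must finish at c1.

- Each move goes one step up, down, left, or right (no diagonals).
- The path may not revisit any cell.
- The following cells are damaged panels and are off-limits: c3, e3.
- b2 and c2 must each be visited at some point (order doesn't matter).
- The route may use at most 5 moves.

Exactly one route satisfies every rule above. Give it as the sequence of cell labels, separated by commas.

e2, d2, c2, b2, b1, c1

The budget equals the shortest possible length, so every move has to be on a shortest route through the required cells.
Route from e2: 3× left (reaching b2), up to b1, right to c1 — 5 moves in all.
Check: all required cells visited; 5 ≤ 5 moves.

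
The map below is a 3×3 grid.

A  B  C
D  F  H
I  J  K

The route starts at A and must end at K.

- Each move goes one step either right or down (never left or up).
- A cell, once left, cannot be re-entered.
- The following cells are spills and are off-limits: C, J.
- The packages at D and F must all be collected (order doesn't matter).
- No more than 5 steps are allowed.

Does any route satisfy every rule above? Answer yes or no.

One route that works: A → D → F → H → K.

yes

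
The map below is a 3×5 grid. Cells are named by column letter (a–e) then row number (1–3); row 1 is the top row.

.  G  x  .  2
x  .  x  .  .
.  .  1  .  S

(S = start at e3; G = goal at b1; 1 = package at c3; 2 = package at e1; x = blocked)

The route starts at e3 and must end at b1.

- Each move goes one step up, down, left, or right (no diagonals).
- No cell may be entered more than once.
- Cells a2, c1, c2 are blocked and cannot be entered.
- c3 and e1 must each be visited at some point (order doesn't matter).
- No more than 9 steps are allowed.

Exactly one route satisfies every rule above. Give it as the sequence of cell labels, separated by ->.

e3 -> e2 -> e1 -> d1 -> d2 -> d3 -> c3 -> b3 -> b2 -> b1

Any route must reach c3 and e1 and still end at b1 within 9 moves, so the order of the required stops is forced.
Route from e3: 2× up (reaching e1), left to d1, 2× down (reaching d3), 2× left (reaching b3), 2× up (reaching b1) — 9 moves in all.
Check: all required cells visited; 9 ≤ 9 moves.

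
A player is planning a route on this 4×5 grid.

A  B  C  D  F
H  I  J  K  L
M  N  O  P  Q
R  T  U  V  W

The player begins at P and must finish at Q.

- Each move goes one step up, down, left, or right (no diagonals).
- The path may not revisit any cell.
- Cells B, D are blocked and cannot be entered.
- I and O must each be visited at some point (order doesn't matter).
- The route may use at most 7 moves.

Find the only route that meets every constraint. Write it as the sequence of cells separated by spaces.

P O N I J K L Q

The budget equals the shortest possible length, so every move has to be on a shortest route through the required cells.
Route from P: 2× left (reaching N), up to I, 3× right (reaching L), down to Q — 7 moves in all.
Check: all required cells visited; 7 ≤ 7 moves.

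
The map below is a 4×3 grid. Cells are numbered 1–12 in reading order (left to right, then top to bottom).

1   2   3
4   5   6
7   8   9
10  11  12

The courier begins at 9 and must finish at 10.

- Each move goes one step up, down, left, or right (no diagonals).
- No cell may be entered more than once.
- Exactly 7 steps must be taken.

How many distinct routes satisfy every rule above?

Need simple routes of exactly 7 moves from 9 to 10 (Manhattan distance 3, so 2 moves are spent on a detour and 2 undoing it).
Enumerating: 9 6 3 2 5 8 11 10 | 9 6 3 2 5 8 7 10 | 9 6 3 2 5 4 7 10 | 9 6 3 2 1 4 7 10 | 9 6 5 2 1 4 7 10 | 9 6 5 4 7 8 11 10 | 9 12 11 8 5 4 7 10 | 9 8 5 2 1 4 7 10.
That gives 8 routes.

8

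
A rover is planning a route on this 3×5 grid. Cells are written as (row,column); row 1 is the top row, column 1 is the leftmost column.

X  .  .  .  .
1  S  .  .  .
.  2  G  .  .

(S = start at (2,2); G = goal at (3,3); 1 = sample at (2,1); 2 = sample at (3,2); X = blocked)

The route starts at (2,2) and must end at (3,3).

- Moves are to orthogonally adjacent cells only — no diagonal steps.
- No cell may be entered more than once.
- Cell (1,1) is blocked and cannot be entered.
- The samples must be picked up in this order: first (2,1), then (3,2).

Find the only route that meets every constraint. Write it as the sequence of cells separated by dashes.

(2,2) - (2,1) - (3,1) - (3,2) - (3,3)

The waypoints must appear in the order (2,1), (3,2), with no cell reused.
Route from (2,2): left to (2,1), down to (3,1), 2× right (reaching (3,3)) — 4 moves in all.
Check: order respected (1 at step 1, 2 at step 3).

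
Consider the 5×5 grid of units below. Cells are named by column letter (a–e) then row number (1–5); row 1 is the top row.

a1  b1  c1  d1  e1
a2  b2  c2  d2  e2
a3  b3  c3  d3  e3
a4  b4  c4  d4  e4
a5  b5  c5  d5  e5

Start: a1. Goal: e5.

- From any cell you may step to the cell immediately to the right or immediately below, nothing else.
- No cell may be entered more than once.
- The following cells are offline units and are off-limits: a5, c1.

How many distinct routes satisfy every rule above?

A right/down-only route from a1 to e5 makes exactly 4 down-moves and 4 right-moves in some order.
With no other constraints that would be C(8,4) = 70 routes.
Subtract routes through each blocked cell (inclusion–exclusion for overlaps): − through c1: 15 − through a5: 1 → 54.
That gives 54 routes.

54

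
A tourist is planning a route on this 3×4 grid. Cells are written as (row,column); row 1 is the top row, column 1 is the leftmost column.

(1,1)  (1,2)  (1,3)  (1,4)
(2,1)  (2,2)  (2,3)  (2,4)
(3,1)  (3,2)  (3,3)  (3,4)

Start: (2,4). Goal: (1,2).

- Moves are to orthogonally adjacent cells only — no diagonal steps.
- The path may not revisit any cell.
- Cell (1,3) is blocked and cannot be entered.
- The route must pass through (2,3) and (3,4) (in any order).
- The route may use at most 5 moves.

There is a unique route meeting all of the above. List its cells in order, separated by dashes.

(2,4) - (3,4) - (3,3) - (2,3) - (2,2) - (1,2)

Any route must reach (2,3) and (3,4) and still end at (1,2) within 5 moves, so the order of the required stops is forced.
Route from (2,4): down to (3,4), left to (3,3), up to (2,3), left to (2,2), up to (1,2) — 5 moves in all.
Check: all required cells visited; 5 ≤ 5 moves.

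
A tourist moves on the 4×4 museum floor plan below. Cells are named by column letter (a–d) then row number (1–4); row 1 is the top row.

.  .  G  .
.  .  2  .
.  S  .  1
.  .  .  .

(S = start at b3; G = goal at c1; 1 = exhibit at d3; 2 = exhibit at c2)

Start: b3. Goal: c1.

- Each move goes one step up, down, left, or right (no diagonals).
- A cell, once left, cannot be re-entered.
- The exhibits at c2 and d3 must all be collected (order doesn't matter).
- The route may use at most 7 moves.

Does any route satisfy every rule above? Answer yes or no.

yes

One route that works: b3 → c3 → d3 → d2 → c2 → c1.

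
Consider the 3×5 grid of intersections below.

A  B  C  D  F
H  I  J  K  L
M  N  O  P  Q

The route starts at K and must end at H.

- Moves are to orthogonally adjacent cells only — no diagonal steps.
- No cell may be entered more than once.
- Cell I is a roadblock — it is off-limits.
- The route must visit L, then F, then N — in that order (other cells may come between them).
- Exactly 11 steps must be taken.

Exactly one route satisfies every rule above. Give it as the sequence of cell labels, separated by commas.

K, P, Q, L, F, D, C, J, O, N, M, H

The waypoints must appear in the order L, F, N, with no cell reused.
Route from K: down to P, right to Q, 2× up (reaching F), 2× left (reaching C), 2× down (reaching O), 2× left (reaching M), up to H — 11 moves in all.
Check: order respected (L at step 3, F at step 4, N at step 9); 11 moves as required.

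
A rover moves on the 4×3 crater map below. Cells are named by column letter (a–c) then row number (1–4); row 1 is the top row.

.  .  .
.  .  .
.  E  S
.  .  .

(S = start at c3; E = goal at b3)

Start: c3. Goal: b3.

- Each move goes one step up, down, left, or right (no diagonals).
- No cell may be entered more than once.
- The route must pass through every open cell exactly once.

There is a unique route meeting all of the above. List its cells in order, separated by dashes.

Need to visit all 12 open cells exactly once, starting at c3 and ending at b3.
Route from c3: down 1 to c4, left 2 to a4, up 3 to a1, right 2 to c1, down 1 to c2, left 1 to b2, down 1 to b3 — 11 moves in all.
Check: all 12 open cells covered.

c3 - c4 - b4 - a4 - a3 - a2 - a1 - b1 - c1 - c2 - b2 - b3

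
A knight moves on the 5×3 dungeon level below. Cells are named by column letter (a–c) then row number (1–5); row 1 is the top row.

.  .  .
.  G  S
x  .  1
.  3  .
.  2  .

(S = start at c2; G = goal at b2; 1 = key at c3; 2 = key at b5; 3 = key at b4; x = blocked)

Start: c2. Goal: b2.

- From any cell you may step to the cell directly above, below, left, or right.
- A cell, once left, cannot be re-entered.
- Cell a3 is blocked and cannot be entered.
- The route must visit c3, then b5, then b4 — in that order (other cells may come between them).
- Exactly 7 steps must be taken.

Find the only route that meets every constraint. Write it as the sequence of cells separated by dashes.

c2 - c3 - c4 - c5 - b5 - b4 - b3 - b2

The waypoints must appear in the order c3, b5, b4, with no cell reused.
Route from c2: 3× down (reaching c5), left to b5, 3× up (reaching b2) — 7 moves in all.
Check: order respected (1 at step 1, 2 at step 4, 3 at step 5); 7 moves as required.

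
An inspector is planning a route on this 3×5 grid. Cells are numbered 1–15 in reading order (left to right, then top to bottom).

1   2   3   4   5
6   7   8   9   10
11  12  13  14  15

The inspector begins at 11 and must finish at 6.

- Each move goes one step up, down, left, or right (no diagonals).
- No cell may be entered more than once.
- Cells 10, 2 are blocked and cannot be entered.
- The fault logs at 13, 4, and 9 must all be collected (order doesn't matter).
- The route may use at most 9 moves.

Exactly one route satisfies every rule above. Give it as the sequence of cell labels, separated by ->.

11 -> 12 -> 13 -> 14 -> 9 -> 4 -> 3 -> 8 -> 7 -> 6

The 9-move cap with required stops at 13, 4, 9 leaves no slack for detours.
Route from 11: 3× right (reaching 14), 2× up (reaching 4), left to 3, down to 8, 2× left (reaching 6) — 9 moves in all.
Check: all required cells visited; 9 ≤ 9 moves.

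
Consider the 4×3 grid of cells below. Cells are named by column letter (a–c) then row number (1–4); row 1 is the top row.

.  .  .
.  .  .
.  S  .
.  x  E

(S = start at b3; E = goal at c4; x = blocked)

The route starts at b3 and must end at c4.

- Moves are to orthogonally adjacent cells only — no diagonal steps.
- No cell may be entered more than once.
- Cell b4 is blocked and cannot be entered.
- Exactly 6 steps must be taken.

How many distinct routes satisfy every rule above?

2

Need simple routes of exactly 6 moves from b3 to c4 (Manhattan distance 2, so 2 moves are spent on a detour and 2 undoing it).
Enumerating: b3 b2 b1 c1 c2 c3 c4 | b3 a3 a2 b2 c2 c3 c4.
That gives 2 routes.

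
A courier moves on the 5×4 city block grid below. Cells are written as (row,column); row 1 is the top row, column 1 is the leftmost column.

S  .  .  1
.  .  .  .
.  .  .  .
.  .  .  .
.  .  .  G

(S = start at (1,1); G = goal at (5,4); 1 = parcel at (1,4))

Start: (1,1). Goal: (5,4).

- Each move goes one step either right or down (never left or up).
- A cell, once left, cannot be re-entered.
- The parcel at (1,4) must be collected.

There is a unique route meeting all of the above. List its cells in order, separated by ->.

(1,1) -> (1,2) -> (1,3) -> (1,4) -> (2,4) -> (3,4) -> (4,4) -> (5,4)

Moves only go right or down, so the column and row indices never decrease.
Route from (1,1): right 3 to (1,4), down 4 to (5,4) — 7 moves in all.
Check: all required cells visited.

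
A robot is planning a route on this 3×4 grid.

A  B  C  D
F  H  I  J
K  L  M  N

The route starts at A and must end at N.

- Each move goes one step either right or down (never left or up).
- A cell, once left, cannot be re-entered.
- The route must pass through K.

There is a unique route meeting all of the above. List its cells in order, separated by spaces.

A F K L M N

Moves only go right or down, so the column and row indices never decrease.
Route from A: 2× down (reaching K), 3× right (reaching N) — 5 moves in all.
Check: all required cells visited.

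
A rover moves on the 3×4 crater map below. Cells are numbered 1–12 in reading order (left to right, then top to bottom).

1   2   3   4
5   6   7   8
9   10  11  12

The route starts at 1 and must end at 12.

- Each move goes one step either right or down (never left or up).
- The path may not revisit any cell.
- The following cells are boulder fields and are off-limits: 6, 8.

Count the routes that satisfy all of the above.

A right/down-only route from 1 to 12 makes exactly 2 down-moves and 3 right-moves in some order.
With no other constraints that would be C(5,2) = 10 routes.
Subtract routes through each blocked cell (inclusion–exclusion for overlaps): − through 6: 6 − through 8: 4 + through 6&8: 2 → 2.
That gives 2 routes.

2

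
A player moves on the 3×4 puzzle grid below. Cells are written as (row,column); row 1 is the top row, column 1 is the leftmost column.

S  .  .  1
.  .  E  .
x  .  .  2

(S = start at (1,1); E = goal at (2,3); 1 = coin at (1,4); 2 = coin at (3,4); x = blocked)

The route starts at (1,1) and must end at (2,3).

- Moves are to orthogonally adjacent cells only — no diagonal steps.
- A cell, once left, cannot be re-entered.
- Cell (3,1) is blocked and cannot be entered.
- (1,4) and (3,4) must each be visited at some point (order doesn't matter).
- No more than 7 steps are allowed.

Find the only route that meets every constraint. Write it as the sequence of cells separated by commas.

(1,1), (1,2), (1,3), (1,4), (2,4), (3,4), (3,3), (2,3)

The 7-move cap with required stops at (1,4), (3,4) leaves no slack for detours.
Route from (1,1): 3× right (reaching (1,4)), 2× down (reaching (3,4)), left to (3,3), up to (2,3) — 7 moves in all.
Check: all required cells visited; 7 ≤ 7 moves.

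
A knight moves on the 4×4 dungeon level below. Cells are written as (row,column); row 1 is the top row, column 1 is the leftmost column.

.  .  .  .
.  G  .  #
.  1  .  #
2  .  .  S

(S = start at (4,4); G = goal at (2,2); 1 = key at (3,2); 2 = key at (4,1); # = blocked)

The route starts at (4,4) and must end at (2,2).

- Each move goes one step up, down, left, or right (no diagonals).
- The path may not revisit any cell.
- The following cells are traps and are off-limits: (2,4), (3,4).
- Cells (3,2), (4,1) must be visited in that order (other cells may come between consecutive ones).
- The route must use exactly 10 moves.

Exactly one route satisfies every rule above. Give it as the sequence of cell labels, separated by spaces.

(4,4) (4,3) (3,3) (3,2) (4,2) (4,1) (3,1) (2,1) (1,1) (1,2) (2,2)

The waypoints must appear in the order (3,2), (4,1), with no cell reused.
Route from (4,4): left 1 to (4,3), up 1 to (3,3), left 1 to (3,2), down 1 to (4,2), left 1 to (4,1), up 3 to (1,1), right 1 to (1,2), down 1 to (2,2) — 10 moves in all.
Check: order respected (1 at step 3, 2 at step 5); 10 moves as required.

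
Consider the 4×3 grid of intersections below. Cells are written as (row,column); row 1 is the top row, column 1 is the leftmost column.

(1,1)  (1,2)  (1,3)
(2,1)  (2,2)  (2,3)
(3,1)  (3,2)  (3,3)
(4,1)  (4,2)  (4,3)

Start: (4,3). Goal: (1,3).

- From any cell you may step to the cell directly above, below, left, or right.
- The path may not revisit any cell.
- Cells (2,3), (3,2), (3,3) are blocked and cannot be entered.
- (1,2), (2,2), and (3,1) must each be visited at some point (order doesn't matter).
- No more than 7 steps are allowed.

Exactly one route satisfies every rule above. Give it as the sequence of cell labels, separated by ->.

(4,3) -> (4,2) -> (4,1) -> (3,1) -> (2,1) -> (2,2) -> (1,2) -> (1,3)

The budget equals the shortest possible length, so every move has to be on a shortest route through the required cells.
Route from (4,3): left 2 to (4,1), up 2 to (2,1), right 1 to (2,2), up 1 to (1,2), right 1 to (1,3) — 7 moves in all.
Check: all required cells visited; 7 ≤ 7 moves.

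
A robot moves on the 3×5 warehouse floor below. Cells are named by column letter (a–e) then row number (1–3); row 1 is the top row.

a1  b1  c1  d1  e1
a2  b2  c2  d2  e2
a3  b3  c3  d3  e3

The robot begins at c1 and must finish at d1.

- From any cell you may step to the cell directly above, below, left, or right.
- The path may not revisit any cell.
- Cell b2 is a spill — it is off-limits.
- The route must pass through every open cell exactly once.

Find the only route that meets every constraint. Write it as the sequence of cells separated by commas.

Need to visit all 14 open cells exactly once, starting at c1 and ending at d1.
Cell a2 has only two open neighbours (a1 and a3), so the path must pass straight through it: one of those is the cell it's entered from and the other is where it exits.
Route from c1: left 2 to a1, down 2 to a3, right 2 to c3, up 1 to c2, right 1 to d2, down 1 to d3, right 1 to e3, up 2 to e1, left 1 to d1 — 13 moves in all.
Check: all 14 open cells covered.

c1, b1, a1, a2, a3, b3, c3, c2, d2, d3, e3, e2, e1, d1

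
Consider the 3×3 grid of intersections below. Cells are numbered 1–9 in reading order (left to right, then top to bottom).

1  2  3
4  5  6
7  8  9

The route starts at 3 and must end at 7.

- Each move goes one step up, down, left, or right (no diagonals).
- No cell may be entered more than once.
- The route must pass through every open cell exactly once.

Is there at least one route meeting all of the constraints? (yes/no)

yes

One route that works: 3 → 6 → 9 → 8 → 5 → 2 → 1 → 4 → 7.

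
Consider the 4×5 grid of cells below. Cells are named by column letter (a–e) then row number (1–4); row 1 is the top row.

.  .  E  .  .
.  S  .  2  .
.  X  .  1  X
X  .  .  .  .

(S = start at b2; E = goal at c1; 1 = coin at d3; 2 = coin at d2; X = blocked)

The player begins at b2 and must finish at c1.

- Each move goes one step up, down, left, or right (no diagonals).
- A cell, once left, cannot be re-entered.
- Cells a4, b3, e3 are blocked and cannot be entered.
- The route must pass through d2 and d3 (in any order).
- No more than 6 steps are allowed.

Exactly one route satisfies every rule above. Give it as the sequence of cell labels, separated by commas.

b2, c2, c3, d3, d2, d1, c1

The budget equals the shortest possible length, so every move has to be on a shortest route through the required cells.
Route from b2: right 1 to c2, down 1 to c3, right 1 to d3, up 2 to d1, left 1 to c1 — 6 moves in all.
Check: all required cells visited; 6 ≤ 6 moves.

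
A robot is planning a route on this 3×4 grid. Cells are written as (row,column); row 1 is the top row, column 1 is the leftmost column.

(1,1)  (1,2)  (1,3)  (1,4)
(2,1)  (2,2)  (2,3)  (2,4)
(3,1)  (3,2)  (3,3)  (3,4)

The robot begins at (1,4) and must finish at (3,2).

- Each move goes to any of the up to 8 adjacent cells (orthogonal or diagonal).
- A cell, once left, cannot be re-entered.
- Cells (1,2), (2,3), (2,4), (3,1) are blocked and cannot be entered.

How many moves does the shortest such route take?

3

With diagonal moves allowed, the Chebyshev distance max(|Δrow|,|Δcol|) from (1,4) to (3,2) is 2, so at least 2 moves are needed.
That bound ignores the blocked cells. Measuring each leg by the fewest moves that actually steer around them ((1,4)→(3,2): 3) raises the lower bound to 3.
A route of 3 moves exists: (1,4) → (1,3) → (2,2) → (3,2).
Since 3 matches that lower bound, it is optimal.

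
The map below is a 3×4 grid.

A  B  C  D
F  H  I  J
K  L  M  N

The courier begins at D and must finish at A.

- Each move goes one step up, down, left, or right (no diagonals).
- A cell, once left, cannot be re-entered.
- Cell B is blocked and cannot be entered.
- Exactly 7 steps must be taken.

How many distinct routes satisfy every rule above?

9

Need simple routes of exactly 7 moves from D to A (Manhattan distance 3, so 2 moves are spent on a detour and 2 undoing it).
Branch systematically from the start, pruning whenever the remaining move budget drops below the Manhattan distance to A or differs from it in parity. Grouping the completions by first move — via J: 6; via C: 3 — and summing: 6 + 3 = 9.
That gives 9 routes.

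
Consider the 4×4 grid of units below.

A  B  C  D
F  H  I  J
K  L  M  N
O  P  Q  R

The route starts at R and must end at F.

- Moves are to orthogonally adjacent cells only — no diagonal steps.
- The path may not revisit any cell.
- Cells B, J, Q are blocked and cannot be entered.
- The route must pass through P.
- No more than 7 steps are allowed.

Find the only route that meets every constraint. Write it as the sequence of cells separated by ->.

The 7-move cap with required stops at P leaves no slack for detours.
Route from R: up to N, 2× left (reaching L), down to P, left to O, 2× up (reaching F) — 7 moves in all.
Check: all required cells visited; 7 ≤ 7 moves.

R -> N -> M -> L -> P -> O -> K -> F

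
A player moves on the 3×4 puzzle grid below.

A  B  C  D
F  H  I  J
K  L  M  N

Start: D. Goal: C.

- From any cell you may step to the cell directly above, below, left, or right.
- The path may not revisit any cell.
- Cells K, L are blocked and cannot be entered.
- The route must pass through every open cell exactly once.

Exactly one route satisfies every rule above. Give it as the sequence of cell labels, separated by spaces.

D J N M I H F A B C

Need to visit all 10 open cells exactly once, starting at D and ending at C.
Cell A has only two open neighbours (F and B), so the path must pass straight through it: one of those is the cell it's entered from and the other is where it exits.
Route from D: down 2 to N, left 1 to M, up 1 to I, left 2 to F, up 1 to A, right 2 to C — 9 moves in all.
Check: all 10 open cells covered.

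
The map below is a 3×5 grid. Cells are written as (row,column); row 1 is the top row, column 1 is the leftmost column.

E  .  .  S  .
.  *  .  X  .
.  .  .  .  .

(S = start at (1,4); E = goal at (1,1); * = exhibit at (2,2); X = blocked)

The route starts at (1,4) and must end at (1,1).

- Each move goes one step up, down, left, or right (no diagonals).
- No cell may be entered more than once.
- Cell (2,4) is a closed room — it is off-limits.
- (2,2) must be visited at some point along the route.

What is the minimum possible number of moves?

5

Any route passes through (2,2) somewhere between (1,4) and (1,1). Summing Manhattan distances along the two legs ((1,4) → (2,2) → (1,1)) gives a lower bound of 3 + 2 = 5 moves.
A route of 5 moves achieves this: (1,4) → (1,3) → (2,3) → (2,2) → (1,2) → (1,1).
Since 5 matches the lower bound, it is optimal.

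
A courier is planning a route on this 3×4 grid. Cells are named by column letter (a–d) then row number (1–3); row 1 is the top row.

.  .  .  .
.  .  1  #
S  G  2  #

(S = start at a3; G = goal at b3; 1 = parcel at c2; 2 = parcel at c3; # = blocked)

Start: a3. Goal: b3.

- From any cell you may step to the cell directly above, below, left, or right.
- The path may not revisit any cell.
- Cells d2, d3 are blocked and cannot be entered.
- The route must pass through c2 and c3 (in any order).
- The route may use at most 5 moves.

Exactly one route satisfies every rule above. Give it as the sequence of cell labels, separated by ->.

a3 -> a2 -> b2 -> c2 -> c3 -> b3

Any route must reach c2 and c3 and still end at b3 within 5 moves, so the order of the required stops is forced.
Route from a3: up to a2, 2× right (reaching c2), down to c3, left to b3 — 5 moves in all.
Check: all required cells visited; 5 ≤ 5 moves.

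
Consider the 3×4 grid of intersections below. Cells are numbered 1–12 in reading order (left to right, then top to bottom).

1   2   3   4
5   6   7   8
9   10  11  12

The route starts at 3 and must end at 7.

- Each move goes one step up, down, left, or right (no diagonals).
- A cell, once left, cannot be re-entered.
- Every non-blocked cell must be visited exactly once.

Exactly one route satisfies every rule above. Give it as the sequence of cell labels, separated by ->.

Need to visit all 12 open cells exactly once, starting at 3 and ending at 7.
Route from 3: right 1 to 4, down 2 to 12, left 3 to 9, up 2 to 1, right 1 to 2, down 1 to 6, right 1 to 7 — 11 moves in all.
Check: all 12 open cells covered.

3 -> 4 -> 8 -> 12 -> 11 -> 10 -> 9 -> 5 -> 1 -> 2 -> 6 -> 7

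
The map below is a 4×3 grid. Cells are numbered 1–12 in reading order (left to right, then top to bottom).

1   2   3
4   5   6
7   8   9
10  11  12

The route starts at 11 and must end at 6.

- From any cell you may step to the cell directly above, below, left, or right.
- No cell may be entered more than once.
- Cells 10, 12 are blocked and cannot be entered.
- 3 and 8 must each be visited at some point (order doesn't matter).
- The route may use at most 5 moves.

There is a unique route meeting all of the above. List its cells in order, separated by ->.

The 5-move cap with required stops at 3, 8 leaves no slack for detours.
Route from 11: up 3 to 2, right 1 to 3, down 1 to 6 — 5 moves in all.
Check: all required cells visited; 5 ≤ 5 moves.

11 -> 8 -> 5 -> 2 -> 3 -> 6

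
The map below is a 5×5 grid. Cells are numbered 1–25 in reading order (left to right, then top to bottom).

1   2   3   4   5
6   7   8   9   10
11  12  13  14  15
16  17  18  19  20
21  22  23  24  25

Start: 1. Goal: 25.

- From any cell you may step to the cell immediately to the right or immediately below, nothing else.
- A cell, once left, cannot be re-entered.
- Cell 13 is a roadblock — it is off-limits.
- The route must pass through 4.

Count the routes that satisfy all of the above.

5

A right/down-only route from 1 to 25 makes exactly 4 down-moves and 4 right-moves in some order.
With no other constraints that would be C(8,4) = 70 routes.
Split at 4 and multiply the segment counts (each segment already excludes blocked cells): 1→4: 1; 4→25: 5; product = 5.
That gives 5 routes.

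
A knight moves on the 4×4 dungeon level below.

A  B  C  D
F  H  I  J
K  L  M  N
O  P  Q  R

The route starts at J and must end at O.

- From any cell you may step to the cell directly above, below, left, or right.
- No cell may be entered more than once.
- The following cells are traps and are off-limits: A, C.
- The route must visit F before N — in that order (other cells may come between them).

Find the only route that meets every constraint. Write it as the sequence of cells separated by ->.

J -> I -> H -> F -> K -> L -> M -> N -> R -> Q -> P -> O

The waypoints must appear in the order F, N, with no cell reused.
Route from J: 3× left (reaching F), down to K, 3× right (reaching N), down to R, 3× left (reaching O) — 11 moves in all.
Check: order respected (F at step 3, N at step 7).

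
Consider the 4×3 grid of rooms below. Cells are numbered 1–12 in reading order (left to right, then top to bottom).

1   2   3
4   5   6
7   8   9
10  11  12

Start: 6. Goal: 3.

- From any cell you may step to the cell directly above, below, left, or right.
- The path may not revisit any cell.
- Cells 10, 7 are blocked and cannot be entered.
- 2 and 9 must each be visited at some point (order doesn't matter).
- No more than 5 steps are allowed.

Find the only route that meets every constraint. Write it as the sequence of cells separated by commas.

The 5-move cap with required stops at 2, 9 leaves no slack for detours.
Route from 6: down to 9, left to 8, 2× up (reaching 2), right to 3 — 5 moves in all.
Check: all required cells visited; 5 ≤ 5 moves.

6, 9, 8, 5, 2, 3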